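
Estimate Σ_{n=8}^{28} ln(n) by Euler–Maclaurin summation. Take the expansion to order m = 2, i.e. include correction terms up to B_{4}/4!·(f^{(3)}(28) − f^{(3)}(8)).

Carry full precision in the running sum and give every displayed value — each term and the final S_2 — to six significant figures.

Integral: ∫_8^28 ln(x) dx = 56.6662.
Boundary: ½(f(8) + f(28)) = ½(2.07944 + 3.33220) = 2.70582.
Integral + boundary = 59.3720.
Order-1 term: 1/12 · (0.0357143 − 0.125000) = -0.00744048.
Partial sum through k=1: 59.3646.
Order-2 term: −1/720 · (9.11079e-05 − 0.00390625) = 5.29881e-06.

S_2 ≈ 59.3646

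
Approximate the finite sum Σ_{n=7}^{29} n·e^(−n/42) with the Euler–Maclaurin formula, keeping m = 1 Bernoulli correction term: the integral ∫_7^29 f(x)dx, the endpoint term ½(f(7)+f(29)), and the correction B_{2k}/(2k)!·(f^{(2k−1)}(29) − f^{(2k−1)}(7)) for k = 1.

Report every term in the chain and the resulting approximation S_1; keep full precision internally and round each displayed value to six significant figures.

∫_7^29 x·e^(−x/42) dx evaluates to 247.072.
½[f(7) + f(29)] = ½[5.92537 + 14.5388] = 10.2321.
So far: 257.304.
k=1: B_{2}/(2)! × [f^{(1)}(29) − f^{(1)}(7)] = 1/12 × (0.155176 − 0.705401) = -0.0458521.

S_1 ≈ 257.258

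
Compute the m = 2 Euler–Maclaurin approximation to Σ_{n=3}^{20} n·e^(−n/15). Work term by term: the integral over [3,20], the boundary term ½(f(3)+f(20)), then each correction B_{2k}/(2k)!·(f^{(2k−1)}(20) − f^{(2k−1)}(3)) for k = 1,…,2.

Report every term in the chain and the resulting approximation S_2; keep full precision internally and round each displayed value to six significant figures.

∫_3^20 x·e^(−x/15) dx evaluates to 82.6688.
Boundary: ½(f(3) + f(20)) = ½(2.45619 + 5.27194) = 3.86407.
Integral + boundary = 86.5329.
Order-1 term: 1/12 · (-0.0878657 − 0.654985) = -0.0619042.
Partial sum through k=1: 86.4710.
Order-2 term: −1/720 · (0.00195257 − 0.0101886) = 1.14390e-05.

S_2 ≈ 86.4710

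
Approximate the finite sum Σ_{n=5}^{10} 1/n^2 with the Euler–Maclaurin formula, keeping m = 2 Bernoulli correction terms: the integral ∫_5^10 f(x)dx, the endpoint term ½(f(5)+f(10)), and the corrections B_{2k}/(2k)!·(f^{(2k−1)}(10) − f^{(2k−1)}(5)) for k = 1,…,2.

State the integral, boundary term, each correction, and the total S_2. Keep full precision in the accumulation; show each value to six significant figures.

∫_5^10 1/x^2 dx evaluates to 0.100000.
Boundary: ½(f(5) + f(10)) = ½(0.0400000 + 0.0100000) = 0.0250000.
So far: 0.125000.
k=1: B_{2}/(2)! × [f^{(1)}(10) − f^{(1)}(5)] = 1/12 × (-0.00200000 − (-0.0160000)) = 0.00116667.
Running total after k=1: 0.126167.
k=2: B_{4}/(4)! × [f^{(3)}(10) − f^{(3)}(5)] = −1/720 × (-0.000240000 − (-0.00768000)) = -1.03333e-05.

S_2 ≈ 0.126156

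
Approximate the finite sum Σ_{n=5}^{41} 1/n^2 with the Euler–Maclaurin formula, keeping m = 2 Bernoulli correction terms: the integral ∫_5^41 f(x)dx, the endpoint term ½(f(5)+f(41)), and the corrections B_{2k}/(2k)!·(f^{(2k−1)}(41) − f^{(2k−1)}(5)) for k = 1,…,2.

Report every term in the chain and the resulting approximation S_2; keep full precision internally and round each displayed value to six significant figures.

S_2 ≈ 0.197227

Integral: ∫_5^41 1/x^2 dx = 0.175610.
½[f(5) + f(41)] = ½[0.0400000 + 0.000594884] = 0.0202974.
Running total after boundary: 0.195907.
Order-1 term: 1/12 · (-2.90187e-05 − (-0.0160000)) = 0.00133092.
Partial sum through k=1: 0.197238.
Order-2 term: −1/720 · (-2.07153e-07 − (-0.00768000)) = -1.06664e-05.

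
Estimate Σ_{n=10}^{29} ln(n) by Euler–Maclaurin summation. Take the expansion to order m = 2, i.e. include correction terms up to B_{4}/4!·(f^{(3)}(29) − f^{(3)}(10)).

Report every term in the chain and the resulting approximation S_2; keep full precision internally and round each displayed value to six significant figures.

∫_10^29 ln(x) dx evaluates to 55.6257.
Endpoint term: (f(10) + f(29))/2 = (2.30259 + 3.36730)/2 = 2.83494.
So far: 58.4607.
k=1: B_{2}/(2)! × [f^{(1)}(29) − f^{(1)}(10)] = 1/12 × (0.0344828 − 0.100000) = -0.00545977.
After k=1: 58.4552.
k=2: B_{4}/(4)! × [f^{(3)}(29) − f^{(3)}(10)] = −1/720 × (8.20042e-05 − 0.00200000) = 2.66388e-06.

S_2 ≈ 58.4552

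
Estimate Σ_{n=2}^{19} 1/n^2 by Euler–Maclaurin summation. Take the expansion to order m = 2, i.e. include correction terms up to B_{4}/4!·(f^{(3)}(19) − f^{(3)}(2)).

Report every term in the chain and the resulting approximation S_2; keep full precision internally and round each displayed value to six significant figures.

S_2 ≈ 0.593521

The integral term ∫_2^19 1/x^2 dx = 0.447368.
½[f(2) + f(19)] = ½[0.250000 + 0.00277008] = 0.126385.
Integral + boundary = 0.573753.
Order-1 term: 1/12 · (-0.000291588 − (-0.250000)) = 0.0208090.
Partial sum through k=1: 0.594562.
Order-2 term: −1/720 · (-9.69267e-06 − (-0.750000)) = -0.00104165.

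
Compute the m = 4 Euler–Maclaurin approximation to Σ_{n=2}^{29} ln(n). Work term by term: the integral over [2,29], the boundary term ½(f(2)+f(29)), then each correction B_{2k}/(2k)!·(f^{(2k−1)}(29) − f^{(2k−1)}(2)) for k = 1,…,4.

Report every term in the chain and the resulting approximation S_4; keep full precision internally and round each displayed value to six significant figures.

S_4 ≈ 71.2570

The integral term ∫_2^29 ln(x) dx = 69.2653.
½[f(2) + f(29)] = ½[0.693147 + 3.36730] = 2.03022.
Running total after boundary: 71.2955.
k=1: B_{2}/(2)! × [f^{(1)}(29) − f^{(1)}(2)] = 1/12 × (0.0344828 − 0.500000) = -0.0387931.
Partial sum through k=1: 71.2567.
k=2: B_{4}/(4)! × [f^{(3)}(29) − f^{(3)}(2)] = −1/720 × (8.20042e-05 − 0.250000) = 0.000347108.
Partial sum through k=2: 71.2571.
k=3: B_{6}/(6)! × [f^{(5)}(29) − f^{(5)}(2)] = 1/30240 × (1.17010e-06 − 0.750000) = -2.48015e-05.
Partial sum through k=3: 71.2570.
k=4: B_{8}/(8)! × [f^{(7)}(29) − f^{(7)}(2)] = −1/1209600 × (4.17394e-08 − 5.62500) = 4.65030e-06.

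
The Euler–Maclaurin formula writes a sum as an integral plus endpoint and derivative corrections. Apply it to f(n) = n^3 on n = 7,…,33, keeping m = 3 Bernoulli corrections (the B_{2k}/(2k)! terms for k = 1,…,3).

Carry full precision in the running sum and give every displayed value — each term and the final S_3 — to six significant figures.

The integral term ∫_7^33 x^3 dx = 295880.
½[f(7) + f(33)] = ½[343.000 + 35937.0] = 18140.0.
Integral + boundary = 314020.
Order-1 term: 1/12 · (3267.00 − 147.000) = 260.000.
Running total after k=1: 314280.
Order-2 term: −1/720 · (6.00000 − 6.00000) = 0.00000.
Running total after k=2: 314280.
Order-3 term: 1/30240 · (0.00000 − 0.00000) = 0.00000.

S_3 ≈ 314280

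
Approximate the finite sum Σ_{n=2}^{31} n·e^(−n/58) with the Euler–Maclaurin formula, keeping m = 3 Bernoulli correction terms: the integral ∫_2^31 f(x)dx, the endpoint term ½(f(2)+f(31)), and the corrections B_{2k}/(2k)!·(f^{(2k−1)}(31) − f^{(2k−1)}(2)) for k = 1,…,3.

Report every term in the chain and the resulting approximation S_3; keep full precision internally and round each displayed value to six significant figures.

The integral term ∫_2^31 x·e^(−x/58) dx = 337.256.
½[f(2) + f(31)] = ½[1.93221 + 18.1651] = 10.0487.
Integral + boundary = 347.305.
Order-1 term: 1/12 · (0.272780 − 0.932791) = -0.0550009.
After k=1: 347.250.
Order-2 term: −1/720 · (0.000429466 − 0.000851665) = 5.86387e-07.
After k=2: 347.250.
Order-3 term: 1/30240 · (2.31226e-07 − 4.23913e-07) = -6.37192e-12.

S_3 ≈ 347.250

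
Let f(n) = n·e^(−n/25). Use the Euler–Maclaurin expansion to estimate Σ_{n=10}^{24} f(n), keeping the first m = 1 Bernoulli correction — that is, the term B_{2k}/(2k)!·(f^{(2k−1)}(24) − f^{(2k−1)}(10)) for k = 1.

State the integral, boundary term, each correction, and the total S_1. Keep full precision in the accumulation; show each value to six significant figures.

S_1 ≈ 125.400

The integral term ∫_10^24 x·e^(−x/25) dx = 117.486.
Boundary: ½(f(10) + f(24)) = ½(6.70320 + 9.18943) = 7.94631.
Integral + boundary = 125.433.
Correction k=1: B_{2}/2! · (f^{(1)}(24) − f^{(1)}(10)) = 1/12 · (0.0153157 − 0.402192) = -0.0322397.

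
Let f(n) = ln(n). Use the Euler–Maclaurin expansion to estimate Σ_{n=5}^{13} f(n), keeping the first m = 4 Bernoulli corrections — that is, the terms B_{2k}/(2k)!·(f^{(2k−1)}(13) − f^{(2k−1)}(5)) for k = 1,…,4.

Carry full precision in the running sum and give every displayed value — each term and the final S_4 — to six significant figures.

S_4 ≈ 19.3741

Integral: ∫_5^13 ln(x) dx = 17.2972.
½[f(5) + f(13)] = ½[1.60944 + 2.56495] = 2.08719.
Running total after boundary: 19.3843.
k=1: B_{2}/(2)! × [f^{(1)}(13) − f^{(1)}(5)] = 1/12 × (0.0769231 − 0.200000) = -0.0102564.
Running total after k=1: 19.3741.
k=2: B_{4}/(4)! × [f^{(3)}(13) − f^{(3)}(5)] = −1/720 × (0.000910332 − 0.0160000) = 2.09579e-05.
Running total after k=2: 19.3741.
k=3: B_{6}/(6)! × [f^{(5)}(13) − f^{(5)}(5)] = 1/30240 × (6.46390e-05 − 0.00768000) = -2.51831e-07.
Running total after k=3: 19.3741.
k=4: B_{8}/(8)! × [f^{(7)}(13) − f^{(7)}(5)] = −1/1209600 × (1.14744e-05 − 0.00921600) = 7.60956e-09.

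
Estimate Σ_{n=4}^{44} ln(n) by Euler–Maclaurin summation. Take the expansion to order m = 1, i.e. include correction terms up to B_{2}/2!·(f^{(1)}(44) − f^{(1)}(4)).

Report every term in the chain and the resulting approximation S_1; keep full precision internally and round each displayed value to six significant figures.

Integral: ∫_4^44 ln(x) dx = 120.959.
½[f(4) + f(44)] = ½[1.38629 + 3.78419] = 2.58524.
So far: 123.544.
Correction k=1: B_{2}/2! · (f^{(1)}(44) − f^{(1)}(4)) = 1/12 · (0.0227273 − 0.250000) = -0.0189394.

S_1 ≈ 123.525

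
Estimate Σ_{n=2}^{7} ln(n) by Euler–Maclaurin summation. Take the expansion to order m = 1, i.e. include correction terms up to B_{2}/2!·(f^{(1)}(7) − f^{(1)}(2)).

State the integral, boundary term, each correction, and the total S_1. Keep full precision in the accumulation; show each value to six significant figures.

S_1 ≈ 8.52484

Integral: ∫_2^7 ln(x) dx = 7.23508.
Boundary: ½(f(2) + f(7)) = ½(0.693147 + 1.94591) = 1.31953.
So far: 8.55461.
Correction k=1: B_{2}/2! · (f^{(1)}(7) − f^{(1)}(2)) = 1/12 · (0.142857 − 0.500000) = -0.0297619.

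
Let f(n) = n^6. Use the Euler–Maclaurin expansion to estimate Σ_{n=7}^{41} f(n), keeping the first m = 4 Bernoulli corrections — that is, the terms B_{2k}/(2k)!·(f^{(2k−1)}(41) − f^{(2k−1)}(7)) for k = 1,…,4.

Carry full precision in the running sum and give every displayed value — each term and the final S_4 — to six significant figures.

S_4 ≈ 3.02549e+10

∫_7^41 x^6 dx evaluates to 2.78219e+10.
½[f(7) + f(41)] = ½[117649 + 4.75010e+09] = 2.37511e+09.
Integral + boundary = 3.01970e+10.
Correction k=1: B_{2}/2! · (f^{(1)}(41) − f^{(1)}(7)) = 1/12 · (6.95137e+08 − 100842) = 5.79197e+07.
Running total after k=1: 3.02550e+10.
Correction k=2: B_{4}/4! · (f^{(3)}(41) − f^{(3)}(7)) = −1/720 · (8.27052e+06 − 41160.0) = -11429.7.
Running total after k=2: 3.02549e+10.
Correction k=3: B_{6}/6! · (f^{(5)}(41) − f^{(5)}(7)) = 1/30240 · (29520.0 − 5040.00) = 0.809524.
Running total after k=3: 3.02549e+10.
Correction k=4: B_{8}/8! · (f^{(7)}(41) − f^{(7)}(7)) = −1/1209600 · (0.00000 − 0.00000) = 0.00000.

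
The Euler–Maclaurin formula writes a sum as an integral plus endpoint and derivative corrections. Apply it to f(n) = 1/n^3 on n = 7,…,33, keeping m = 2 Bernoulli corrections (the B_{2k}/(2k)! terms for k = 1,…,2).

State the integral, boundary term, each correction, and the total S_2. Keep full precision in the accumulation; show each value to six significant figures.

∫_7^33 1/x^3 dx evaluates to 0.00974494.
Endpoint term: (f(7) + f(33))/2 = (0.00291545 + 2.78265e-05)/2 = 0.00147164.
Integral + boundary = 0.0112166.
Correction k=1: B_{2}/2! · (f^{(1)}(33) − f^{(1)}(7)) = 1/12 · (-2.52968e-06 − (-0.00124948)) = 0.000103912.
Partial sum through k=1: 0.0113205.
Correction k=2: B_{4}/4! · (f^{(3)}(33) − f^{(3)}(7)) = −1/720 · (-4.64588e-08 − (-0.000509992)) = -7.08257e-07.

S_2 ≈ 0.0113198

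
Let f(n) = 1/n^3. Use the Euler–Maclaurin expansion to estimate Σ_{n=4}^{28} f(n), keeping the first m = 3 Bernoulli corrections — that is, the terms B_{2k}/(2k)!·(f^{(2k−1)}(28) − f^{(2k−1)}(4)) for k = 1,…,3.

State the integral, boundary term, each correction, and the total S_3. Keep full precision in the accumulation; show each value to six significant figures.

∫_4^28 1/x^3 dx evaluates to 0.0306122.
½[f(4) + f(28)] = ½[0.0156250 + 4.55539e-05] = 0.00783528.
Integral + boundary = 0.0384475.
k=1: B_{2}/(2)! × [f^{(1)}(28) − f^{(1)}(4)] = 1/12 × (-4.88078e-06 − (-0.0117188)) = 0.000976156.
Partial sum through k=1: 0.0394237.
k=2: B_{4}/(4)! × [f^{(3)}(28) − f^{(3)}(4)] = −1/720 × (-1.24510e-07 − (-0.0146484)) = -2.03449e-05.
Partial sum through k=2: 0.0394033.
k=3: B_{6}/(6)! × [f^{(5)}(28) − f^{(5)}(4)] = 1/30240 × (-6.67016e-09 − (-0.0384521)) = 1.27157e-06.

S_3 ≈ 0.0394046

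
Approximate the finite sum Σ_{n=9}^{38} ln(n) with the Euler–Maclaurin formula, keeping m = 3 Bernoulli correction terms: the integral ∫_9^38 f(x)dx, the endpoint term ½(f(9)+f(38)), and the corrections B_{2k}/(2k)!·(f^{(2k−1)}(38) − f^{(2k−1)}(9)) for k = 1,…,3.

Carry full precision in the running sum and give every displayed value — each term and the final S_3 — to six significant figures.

Integral: ∫_9^38 ln(x) dx = 89.4533.
½[f(9) + f(38)] = ½[2.19722 + 3.63759] = 2.91741.
So far: 92.3707.
k=1: B_{2}/(2)! × [f^{(1)}(38) − f^{(1)}(9)] = 1/12 × (0.0263158 − 0.111111) = -0.00706628.
Partial sum through k=1: 92.3636.
k=2: B_{4}/(4)! × [f^{(3)}(38) − f^{(3)}(9)] = −1/720 × (3.64485e-05 − 0.00274348) = 3.75977e-06.
Partial sum through k=2: 92.3636.
k=3: B_{6}/(6)! × [f^{(5)}(38) − f^{(5)}(9)] = 1/30240 × (3.02896e-07 − 0.000406442) = -1.34305e-08.

S_3 ≈ 92.3636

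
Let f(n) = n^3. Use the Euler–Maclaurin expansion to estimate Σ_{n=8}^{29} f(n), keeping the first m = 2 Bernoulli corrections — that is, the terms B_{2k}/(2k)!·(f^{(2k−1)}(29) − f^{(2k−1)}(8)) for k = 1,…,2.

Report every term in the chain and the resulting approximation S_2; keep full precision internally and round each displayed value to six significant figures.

The integral term ∫_8^29 x^3 dx = 175796.
Endpoint term: (f(8) + f(29))/2 = (512.000 + 24389.0)/2 = 12450.5.
Integral + boundary = 188247.
Correction k=1: B_{2}/2! · (f^{(1)}(29) − f^{(1)}(8)) = 1/12 · (2523.00 − 192.000) = 194.250.
After k=1: 188441.
Correction k=2: B_{4}/4! · (f^{(3)}(29) − f^{(3)}(8)) = −1/720 · (6.00000 − 6.00000) = 0.00000.

S_2 ≈ 188441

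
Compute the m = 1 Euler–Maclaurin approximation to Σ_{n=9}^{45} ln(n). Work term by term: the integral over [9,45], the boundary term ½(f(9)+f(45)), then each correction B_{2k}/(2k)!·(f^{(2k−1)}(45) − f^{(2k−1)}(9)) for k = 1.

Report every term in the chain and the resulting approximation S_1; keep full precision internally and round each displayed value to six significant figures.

S_1 ≈ 118.519

Integral: ∫_9^45 ln(x) dx = 115.525.
Boundary: ½(f(9) + f(45)) = ½(2.19722 + 3.80666) = 3.00194.
So far: 118.527.
k=1: B_{2}/(2)! × [f^{(1)}(45) − f^{(1)}(9)] = 1/12 × (0.0222222 − 0.111111) = -0.00740741.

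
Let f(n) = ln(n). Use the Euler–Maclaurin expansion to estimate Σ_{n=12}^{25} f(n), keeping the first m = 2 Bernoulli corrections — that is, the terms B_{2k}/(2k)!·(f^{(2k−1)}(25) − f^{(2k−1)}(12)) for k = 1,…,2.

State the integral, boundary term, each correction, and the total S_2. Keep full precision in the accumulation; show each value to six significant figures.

S_2 ≈ 40.5013

The integral term ∫_12^25 ln(x) dx = 37.6530.
Endpoint term: (f(12) + f(25))/2 = (2.48491 + 3.21888)/2 = 2.85189.
Running total after boundary: 40.5049.
Order-1 term: 1/12 · (0.0400000 − 0.0833333) = -0.00361111.
Partial sum through k=1: 40.5013.
Order-2 term: −1/720 · (0.000128000 − 0.00115741) = 1.42973e-06.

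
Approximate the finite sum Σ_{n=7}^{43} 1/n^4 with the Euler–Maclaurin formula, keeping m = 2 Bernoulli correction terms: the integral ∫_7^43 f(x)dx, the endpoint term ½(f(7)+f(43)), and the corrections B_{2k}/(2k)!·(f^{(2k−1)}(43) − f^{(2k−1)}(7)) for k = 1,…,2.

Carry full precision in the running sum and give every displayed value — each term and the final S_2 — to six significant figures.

S_2 ≈ 0.00119565

The integral term ∫_7^43 1/x^4 dx = 0.000967625.
Endpoint term: (f(7) + f(43))/2 = (0.000416493 + 2.92500e-07)/2 = 0.000208393.
Integral + boundary = 0.00117602.
Correction k=1: B_{2}/2! · (f^{(1)}(43) − f^{(1)}(7)) = 1/12 · (-2.72093e-08 − (-0.000237996)) = 1.98307e-05.
After k=1: 0.00119585.
Correction k=2: B_{4}/4! · (f^{(3)}(43) − f^{(3)}(7)) = −1/720 · (-4.41471e-10 − (-0.000145712)) = -2.02377e-07.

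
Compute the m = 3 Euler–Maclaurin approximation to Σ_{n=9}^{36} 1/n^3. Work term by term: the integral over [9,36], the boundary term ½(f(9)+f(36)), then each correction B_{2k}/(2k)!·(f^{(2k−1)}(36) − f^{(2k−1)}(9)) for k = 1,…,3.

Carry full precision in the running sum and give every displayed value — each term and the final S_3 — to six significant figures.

S_3 ≈ 0.00652143

The integral term ∫_9^36 1/x^3 dx = 0.00578704.
½[f(9) + f(36)] = ½[0.00137174 + 2.14335e-05] = 0.000696588.
Integral + boundary = 0.00648362.
Correction k=1: B_{2}/2! · (f^{(1)}(36) − f^{(1)}(9)) = 1/12 · (-1.78612e-06 − (-0.000457247)) = 3.79551e-05.
Partial sum through k=1: 0.00652158.
Correction k=2: B_{4}/4! · (f^{(3)}(36) − f^{(3)}(9)) = −1/720 · (-2.75636e-08 − (-0.000112901)) = -1.56768e-07.
Partial sum through k=2: 0.00652142.
Correction k=3: B_{6}/6! · (f^{(5)}(36) − f^{(5)}(9)) = 1/30240 · (-8.93265e-10 − (-5.85410e-05)) = 1.93585e-09.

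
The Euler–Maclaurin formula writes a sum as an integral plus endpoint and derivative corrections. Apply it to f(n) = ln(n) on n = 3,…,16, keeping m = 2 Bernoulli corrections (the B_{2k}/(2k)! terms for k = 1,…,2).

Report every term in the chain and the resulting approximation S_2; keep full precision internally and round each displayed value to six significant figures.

∫_3^16 ln(x) dx evaluates to 28.0656.
½[f(3) + f(16)] = ½[1.09861 + 2.77259] = 1.93560.
So far: 30.0012.
k=1: B_{2}/(2)! × [f^{(1)}(16) − f^{(1)}(3)] = 1/12 × (0.0625000 − 0.333333) = -0.0225694.
After k=1: 29.9786.
k=2: B_{4}/(4)! × [f^{(3)}(16) − f^{(3)}(3)] = −1/720 × (0.000488281 − 0.0740741) = 0.000102202.

S_2 ≈ 29.9787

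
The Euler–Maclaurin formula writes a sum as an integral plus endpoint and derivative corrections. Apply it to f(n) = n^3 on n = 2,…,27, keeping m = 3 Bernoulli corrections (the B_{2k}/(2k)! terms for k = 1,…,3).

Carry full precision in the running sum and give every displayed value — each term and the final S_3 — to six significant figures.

∫_2^27 x^3 dx evaluates to 132856.
½[f(2) + f(27)] = ½[8.00000 + 19683.0] = 9845.50.
Running total after boundary: 142702.
Correction k=1: B_{2}/2! · (f^{(1)}(27) − f^{(1)}(2)) = 1/12 · (2187.00 − 12.0000) = 181.250.
Partial sum through k=1: 142883.
Correction k=2: B_{4}/4! · (f^{(3)}(27) − f^{(3)}(2)) = −1/720 · (6.00000 − 6.00000) = 0.00000.
Partial sum through k=2: 142883.
Correction k=3: B_{6}/6! · (f^{(5)}(27) − f^{(5)}(2)) = 1/30240 · (0.00000 − 0.00000) = 0.00000.

S_3 ≈ 142883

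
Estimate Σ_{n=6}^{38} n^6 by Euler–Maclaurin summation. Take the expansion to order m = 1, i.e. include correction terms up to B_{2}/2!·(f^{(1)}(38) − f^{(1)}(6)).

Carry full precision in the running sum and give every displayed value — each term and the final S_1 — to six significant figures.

S_1 ≈ 1.78901e+10

The integral term ∫_6^38 x^6 dx = 1.63450e+10.
½[f(6) + f(38)] = ½[46656.0 + 3.01094e+09] = 1.50549e+09.
So far: 1.78505e+10.
Order-1 term: 1/12 · (4.75411e+08 − 46656.0) = 3.96137e+07.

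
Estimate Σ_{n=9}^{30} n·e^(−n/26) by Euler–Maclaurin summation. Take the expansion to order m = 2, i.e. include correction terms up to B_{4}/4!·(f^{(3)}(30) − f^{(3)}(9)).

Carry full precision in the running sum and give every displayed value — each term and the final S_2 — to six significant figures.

The integral term ∫_9^30 x·e^(−x/26) dx = 184.484.
Endpoint term: (f(9) + f(30))/2 = (6.36663 + 9.46264)/2 = 7.91464.
Running total after boundary: 192.399.
k=1: B_{2}/(2)! × [f^{(1)}(30) − f^{(1)}(9)] = 1/12 × (-0.0485263 − 0.462533) = -0.0425883.
After k=1: 192.356.
k=2: B_{4}/(4)! × [f^{(3)}(30) − f^{(3)}(9)] = −1/720 × (0.000861414 − 0.00277713) = 2.66072e-06.

S_2 ≈ 192.356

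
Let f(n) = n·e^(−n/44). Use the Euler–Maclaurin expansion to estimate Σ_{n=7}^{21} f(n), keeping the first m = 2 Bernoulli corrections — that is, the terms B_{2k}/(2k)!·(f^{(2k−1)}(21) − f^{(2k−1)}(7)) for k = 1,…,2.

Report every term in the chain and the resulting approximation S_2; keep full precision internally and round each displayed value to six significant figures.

The integral term ∫_7^21 x·e^(−x/44) dx = 139.396.
Boundary: ½(f(7) + f(21)) = ½(5.97043 + 13.0299) = 9.50019.
So far: 148.896.
Order-1 term: 1/12 · (0.324338 − 0.717227) = -0.0327407.
Running total after k=1: 148.864.
Order-2 term: −1/720 · (0.000808515 − 0.00125158) = 6.15372e-07.

S_2 ≈ 148.864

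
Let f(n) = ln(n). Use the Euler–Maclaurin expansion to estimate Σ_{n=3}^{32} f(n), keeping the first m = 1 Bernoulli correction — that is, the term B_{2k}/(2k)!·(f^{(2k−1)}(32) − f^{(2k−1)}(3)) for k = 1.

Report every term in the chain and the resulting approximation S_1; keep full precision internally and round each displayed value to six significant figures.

S_1 ≈ 80.8647

The integral term ∫_3^32 ln(x) dx = 78.6077.
Endpoint term: (f(3) + f(32))/2 = (1.09861 + 3.46574)/2 = 2.28217.
Running total after boundary: 80.8899.
Order-1 term: 1/12 · (0.0312500 − 0.333333) = -0.0251736.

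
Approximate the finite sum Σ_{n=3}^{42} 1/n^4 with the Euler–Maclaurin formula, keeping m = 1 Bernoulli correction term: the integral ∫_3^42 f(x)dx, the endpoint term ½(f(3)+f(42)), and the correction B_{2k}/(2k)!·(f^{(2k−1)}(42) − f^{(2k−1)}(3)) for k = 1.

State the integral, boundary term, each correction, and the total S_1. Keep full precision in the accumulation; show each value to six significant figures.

S_1 ≈ 0.0198859

∫_3^42 1/x^4 dx evaluates to 0.0123412.
Boundary: ½(f(3) + f(42)) = ½(0.0123457 + 3.21368e-07) = 0.00617300.
Running total after boundary: 0.0185142.
Correction k=1: B_{2}/2! · (f^{(1)}(42) − f^{(1)}(3)) = 1/12 · (-3.06065e-08 − (-0.0164609)) = 0.00137174.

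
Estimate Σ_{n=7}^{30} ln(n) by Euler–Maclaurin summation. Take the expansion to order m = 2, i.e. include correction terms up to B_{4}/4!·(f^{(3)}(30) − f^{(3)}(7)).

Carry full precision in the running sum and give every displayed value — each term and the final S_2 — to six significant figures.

S_2 ≈ 68.0790

∫_7^30 ln(x) dx evaluates to 65.4146.
½[f(7) + f(30)] = ½[1.94591 + 3.40120] = 2.67355.
Running total after boundary: 68.0881.
k=1: B_{2}/(2)! × [f^{(1)}(30) − f^{(1)}(7)] = 1/12 × (0.0333333 − 0.142857) = -0.00912698.
Partial sum through k=1: 68.0790.
k=2: B_{4}/(4)! × [f^{(3)}(30) − f^{(3)}(7)] = −1/720 × (7.40741e-05 − 0.00583090) = 7.99560e-06.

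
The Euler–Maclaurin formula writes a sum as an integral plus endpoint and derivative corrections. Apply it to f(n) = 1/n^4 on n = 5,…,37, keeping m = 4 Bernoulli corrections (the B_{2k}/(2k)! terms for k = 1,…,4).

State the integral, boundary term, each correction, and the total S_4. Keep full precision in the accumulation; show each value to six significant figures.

∫_5^37 1/x^4 dx evaluates to 0.00266009.
Endpoint term: (f(5) + f(37))/2 = (0.00160000 + 5.33572e-07)/2 = 0.000800267.
Integral + boundary = 0.00346035.
k=1: B_{2}/(2)! × [f^{(1)}(37) − f^{(1)}(5)] = 1/12 × (-5.76835e-08 − (-0.00128000)) = 0.000106662.
Running total after k=1: 0.00356701.
k=2: B_{4}/(4)! × [f^{(3)}(37) − f^{(3)}(5)] = −1/720 × (-1.26406e-09 − (-0.00153600)) = -2.13333e-06.
Running total after k=2: 0.00356488.
k=3: B_{6}/(6)! × [f^{(5)}(37) − f^{(5)}(5)] = 1/30240 × (-5.17075e-11 − (-0.00344064)) = 1.13778e-07.
Running total after k=3: 0.00356500.
k=4: B_{8}/(8)! × [f^{(7)}(37) − f^{(7)}(5)] = −1/1209600 × (-3.39933e-12 − (-0.0123863)) = -1.02400e-08.

S_4 ≈ 0.00356498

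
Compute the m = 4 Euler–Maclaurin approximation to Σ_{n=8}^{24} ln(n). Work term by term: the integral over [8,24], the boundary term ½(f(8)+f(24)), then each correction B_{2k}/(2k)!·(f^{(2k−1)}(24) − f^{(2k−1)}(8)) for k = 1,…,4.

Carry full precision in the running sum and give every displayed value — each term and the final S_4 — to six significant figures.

S_4 ≈ 46.2596

∫_8^24 ln(x) dx evaluates to 43.6378.
Boundary: ½(f(8) + f(24)) = ½(2.07944 + 3.17805) = 2.62875.
Integral + boundary = 46.2665.
Correction k=1: B_{2}/2! · (f^{(1)}(24) − f^{(1)}(8)) = 1/12 · (0.0416667 − 0.125000) = -0.00694444.
Partial sum through k=1: 46.2596.
Correction k=2: B_{4}/4! · (f^{(3)}(24) − f^{(3)}(8)) = −1/720 · (0.000144676 − 0.00390625) = 5.22441e-06.
Partial sum through k=2: 46.2596.
Correction k=3: B_{6}/6! · (f^{(5)}(24) − f^{(5)}(8)) = 1/30240 · (3.01408e-06 − 0.000732422) = -2.41206e-08.
Partial sum through k=3: 46.2596.
Correction k=4: B_{8}/8! · (f^{(7)}(24) − f^{(7)}(8)) = −1/1209600 · (1.56983e-07 − 0.000343323) = 2.83702e-10.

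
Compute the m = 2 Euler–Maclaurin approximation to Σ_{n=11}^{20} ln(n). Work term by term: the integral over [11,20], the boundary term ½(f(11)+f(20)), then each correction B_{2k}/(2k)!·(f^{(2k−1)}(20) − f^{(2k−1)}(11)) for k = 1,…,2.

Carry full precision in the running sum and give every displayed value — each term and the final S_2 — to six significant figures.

S_2 ≈ 27.2312

The integral term ∫_11^20 ln(x) dx = 24.5378.
½[f(11) + f(20)] = ½[2.39790 + 2.99573] = 2.69681.
Integral + boundary = 27.2346.
Correction k=1: B_{2}/2! · (f^{(1)}(20) − f^{(1)}(11)) = 1/12 · (0.0500000 − 0.0909091) = -0.00340909.
Running total after k=1: 27.2312.
Correction k=2: B_{4}/4! · (f^{(3)}(20) − f^{(3)}(11)) = −1/720 · (0.000250000 − 0.00150263) = 1.73976e-06.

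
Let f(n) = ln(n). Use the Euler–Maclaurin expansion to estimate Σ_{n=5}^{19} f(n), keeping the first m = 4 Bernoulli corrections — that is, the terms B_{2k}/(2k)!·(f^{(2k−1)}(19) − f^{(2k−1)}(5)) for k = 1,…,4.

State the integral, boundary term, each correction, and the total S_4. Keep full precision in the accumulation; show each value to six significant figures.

S_4 ≈ 36.1618

The integral term ∫_5^19 ln(x) dx = 33.8972.
½[f(5) + f(19)] = ½[1.60944 + 2.94444] = 2.27694.
Integral + boundary = 36.1741.
k=1: B_{2}/(2)! × [f^{(1)}(19) − f^{(1)}(5)] = 1/12 × (0.0526316 − 0.200000) = -0.0122807.
Running total after k=1: 36.1618.
k=2: B_{4}/(4)! × [f^{(3)}(19) − f^{(3)}(5)] = −1/720 × (0.000291588 − 0.0160000) = 2.18172e-05.
Running total after k=2: 36.1618.
k=3: B_{6}/(6)! × [f^{(5)}(19) − f^{(5)}(5)] = 1/30240 × (9.69267e-06 − 0.00768000) = -2.53648e-07.
Running total after k=3: 36.1618.
k=4: B_{8}/(8)! × [f^{(7)}(19) − f^{(7)}(5)] = −1/1209600 × (8.05485e-07 − 0.00921600) = 7.61838e-09.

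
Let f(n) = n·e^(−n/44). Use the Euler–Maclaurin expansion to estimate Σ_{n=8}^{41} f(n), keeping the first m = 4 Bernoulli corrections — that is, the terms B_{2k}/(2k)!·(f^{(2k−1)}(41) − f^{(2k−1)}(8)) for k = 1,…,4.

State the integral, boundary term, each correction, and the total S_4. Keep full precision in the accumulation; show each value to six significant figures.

Integral: ∫_8^41 x·e^(−x/44) dx = 434.676.
Boundary: ½(f(8) + f(41)) = ½(6.67002 + 16.1473) = 11.4087.
Running total after boundary: 446.085.
Correction k=1: B_{2}/2! · (f^{(1)}(41) − f^{(1)}(8)) = 1/12 · (0.0268525 − 0.682161) = -0.0546091.
After k=1: 446.030.
Correction k=2: B_{4}/4! · (f^{(3)}(41) − f^{(3)}(8)) = −1/720 · (0.000420727 − 0.00121367) = 1.10131e-06.
After k=2: 446.030.
Correction k=3: B_{6}/6! · (f^{(5)}(41) − f^{(5)}(8)) = 1/30240 · (4.27471e-07 − 1.07179e-06) = -2.13069e-11.
After k=3: 446.030.
Correction k=4: B_{8}/8! · (f^{(7)}(41) − f^{(7)}(8)) = −1/1209600 · (3.29351e-10 − 7.83411e-10) = 3.75381e-16.

S_4 ≈ 446.030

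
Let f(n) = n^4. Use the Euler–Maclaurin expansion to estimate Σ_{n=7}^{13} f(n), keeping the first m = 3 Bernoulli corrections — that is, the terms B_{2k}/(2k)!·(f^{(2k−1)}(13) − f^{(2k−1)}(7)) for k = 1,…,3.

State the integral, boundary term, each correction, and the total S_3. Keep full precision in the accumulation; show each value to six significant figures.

S_3 ≈ 86996.0

∫_7^13 x^4 dx evaluates to 70897.2.
½[f(7) + f(13)] = ½[2401.00 + 28561.0] = 15481.0.
So far: 86378.2.
k=1: B_{2}/(2)! × [f^{(1)}(13) − f^{(1)}(7)] = 1/12 × (8788.00 − 1372.00) = 618.000.
After k=1: 86996.2.
k=2: B_{4}/(4)! × [f^{(3)}(13) − f^{(3)}(7)] = −1/720 × (312.000 − 168.000) = -0.200000.
After k=2: 86996.0.
k=3: B_{6}/(6)! × [f^{(5)}(13) − f^{(5)}(7)] = 1/30240 × (0.00000 − 0.00000) = 0.00000.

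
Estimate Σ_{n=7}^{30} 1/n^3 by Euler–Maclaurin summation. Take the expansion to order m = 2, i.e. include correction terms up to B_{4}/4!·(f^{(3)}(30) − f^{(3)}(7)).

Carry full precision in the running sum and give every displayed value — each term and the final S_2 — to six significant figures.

S_2 ≈ 0.0112279

∫_7^30 1/x^3 dx evaluates to 0.00964853.
Boundary: ½(f(7) + f(30)) = ½(0.00291545 + 3.70370e-05) = 0.00147624.
Integral + boundary = 0.0111248.
Correction k=1: B_{2}/2! · (f^{(1)}(30) − f^{(1)}(7)) = 1/12 · (-3.70370e-06 − (-0.00124948)) = 0.000103815.
Partial sum through k=1: 0.0112286.
Correction k=2: B_{4}/4! · (f^{(3)}(30) − f^{(3)}(7)) = −1/720 · (-8.23045e-08 − (-0.000509992)) = -7.08207e-07.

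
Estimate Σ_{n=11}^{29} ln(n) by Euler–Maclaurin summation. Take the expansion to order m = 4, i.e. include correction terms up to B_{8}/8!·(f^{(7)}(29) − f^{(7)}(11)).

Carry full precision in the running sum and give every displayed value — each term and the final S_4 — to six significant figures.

S_4 ≈ 56.1526

∫_11^29 ln(x) dx evaluates to 53.2747.
Boundary: ½(f(11) + f(29)) = ½(2.39790 + 3.36730) = 2.88260.
Running total after boundary: 56.1573.
k=1: B_{2}/(2)! × [f^{(1)}(29) − f^{(1)}(11)] = 1/12 × (0.0344828 − 0.0909091) = -0.00470219.
After k=1: 56.1526.
k=2: B_{4}/(4)! × [f^{(3)}(29) − f^{(3)}(11)] = −1/720 × (8.20042e-05 − 0.00150263) = 1.97309e-06.
After k=2: 56.1526.
k=3: B_{6}/(6)! × [f^{(5)}(29) − f^{(5)}(11)] = 1/30240 × (1.17010e-06 − 0.000149021) = -4.88925e-09.
After k=3: 56.1526.
k=4: B_{8}/(8)! × [f^{(7)}(29) − f^{(7)}(11)] = −1/1209600 × (4.17394e-08 − 3.69474e-05) = 3.05106e-11.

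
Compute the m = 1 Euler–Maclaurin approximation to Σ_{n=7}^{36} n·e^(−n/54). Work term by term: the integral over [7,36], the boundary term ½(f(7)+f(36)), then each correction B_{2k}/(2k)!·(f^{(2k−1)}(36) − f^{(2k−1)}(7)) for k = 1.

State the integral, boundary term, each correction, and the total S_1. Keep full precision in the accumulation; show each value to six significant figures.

The integral term ∫_7^36 x·e^(−x/54) dx = 398.311.
½[f(7) + f(36)] = ½[6.14894 + 18.4830] = 12.3160.
Running total after boundary: 410.627.
Correction k=1: B_{2}/2! · (f^{(1)}(36) − f^{(1)}(7)) = 1/12 · (0.171139 − 0.764551) = -0.0494510.

S_1 ≈ 410.577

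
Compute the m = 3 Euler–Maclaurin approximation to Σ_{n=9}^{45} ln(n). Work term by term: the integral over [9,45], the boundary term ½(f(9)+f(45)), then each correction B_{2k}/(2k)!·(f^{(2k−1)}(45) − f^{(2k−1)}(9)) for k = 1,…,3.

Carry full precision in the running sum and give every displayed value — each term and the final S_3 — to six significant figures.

The integral term ∫_9^45 ln(x) dx = 115.525.
½[f(9) + f(45)] = ½[2.19722 + 3.80666] = 3.00194.
So far: 118.527.
Order-1 term: 1/12 · (0.0222222 − 0.111111) = -0.00740741.
After k=1: 118.519.
Order-2 term: −1/720 · (2.19479e-05 − 0.00274348) = 3.77991e-06.
After k=2: 118.519.
Order-3 term: 1/30240 · (1.30061e-07 − 0.000406442) = -1.34362e-08.

S_3 ≈ 118.519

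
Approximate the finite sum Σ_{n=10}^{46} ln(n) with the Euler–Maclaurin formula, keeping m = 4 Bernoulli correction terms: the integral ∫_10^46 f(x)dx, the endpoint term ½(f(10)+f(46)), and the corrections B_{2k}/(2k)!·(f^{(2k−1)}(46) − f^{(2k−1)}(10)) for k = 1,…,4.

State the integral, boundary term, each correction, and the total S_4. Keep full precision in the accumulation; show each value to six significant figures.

S_4 ≈ 120.151

∫_10^46 ln(x) dx evaluates to 117.092.
Boundary: ½(f(10) + f(46)) = ½(2.30259 + 3.82864) = 3.06561.
Running total after boundary: 120.157.
k=1: B_{2}/(2)! × [f^{(1)}(46) − f^{(1)}(10)] = 1/12 × (0.0217391 − 0.100000) = -0.00652174.
After k=1: 120.151.
k=2: B_{4}/(4)! × [f^{(3)}(46) − f^{(3)}(10)] = −1/720 × (2.05474e-05 − 0.00200000) = 2.74924e-06.
After k=2: 120.151.
k=3: B_{6}/(6)! × [f^{(5)}(46) − f^{(5)}(10)] = 1/30240 × (1.16526e-07 − 0.000240000) = -7.93265e-09.
After k=3: 120.151.
k=4: B_{8}/(8)! × [f^{(7)}(46) − f^{(7)}(10)] = −1/1209600 × (1.65207e-09 − 7.20000e-05) = 5.95224e-11.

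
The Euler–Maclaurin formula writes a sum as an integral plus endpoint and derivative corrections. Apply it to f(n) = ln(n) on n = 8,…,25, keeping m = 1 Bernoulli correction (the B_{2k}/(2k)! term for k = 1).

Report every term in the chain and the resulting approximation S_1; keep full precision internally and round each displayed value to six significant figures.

S_1 ≈ 49.4784

The integral term ∫_8^25 ln(x) dx = 46.8364.
½[f(8) + f(25)] = ½[2.07944 + 3.21888] = 2.64916.
Running total after boundary: 49.4855.
k=1: B_{2}/(2)! × [f^{(1)}(25) − f^{(1)}(8)] = 1/12 × (0.0400000 − 0.125000) = -0.00708333.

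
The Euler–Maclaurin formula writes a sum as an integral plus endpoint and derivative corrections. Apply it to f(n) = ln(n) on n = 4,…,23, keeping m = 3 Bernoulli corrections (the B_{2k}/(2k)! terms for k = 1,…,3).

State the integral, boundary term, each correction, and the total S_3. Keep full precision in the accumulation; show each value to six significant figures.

S_3 ≈ 49.8149

∫_4^23 ln(x) dx evaluates to 47.5712.
Endpoint term: (f(4) + f(23))/2 = (1.38629 + 3.13549)/2 = 2.26089.
So far: 49.8321.
Correction k=1: B_{2}/2! · (f^{(1)}(23) − f^{(1)}(4)) = 1/12 · (0.0434783 − 0.250000) = -0.0172101.
After k=1: 49.8149.
Correction k=2: B_{4}/4! · (f^{(3)}(23) − f^{(3)}(4)) = −1/720 · (0.000164379 − 0.0312500) = 4.31745e-05.
After k=2: 49.8149.
Correction k=3: B_{6}/6! · (f^{(5)}(23) − f^{(5)}(4)) = 1/30240 · (3.72883e-06 − 0.0234375) = -7.74926e-07.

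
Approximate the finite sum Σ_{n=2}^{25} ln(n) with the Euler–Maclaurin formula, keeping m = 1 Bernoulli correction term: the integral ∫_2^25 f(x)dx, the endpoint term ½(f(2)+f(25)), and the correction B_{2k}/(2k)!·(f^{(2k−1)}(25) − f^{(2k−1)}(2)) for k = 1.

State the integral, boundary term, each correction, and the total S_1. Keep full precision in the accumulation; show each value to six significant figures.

S_1 ≈ 58.0033

The integral term ∫_2^25 ln(x) dx = 56.0856.
½[f(2) + f(25)] = ½[0.693147 + 3.21888] = 1.95601.
Integral + boundary = 58.0416.
k=1: B_{2}/(2)! × [f^{(1)}(25) − f^{(1)}(2)] = 1/12 × (0.0400000 − 0.500000) = -0.0383333.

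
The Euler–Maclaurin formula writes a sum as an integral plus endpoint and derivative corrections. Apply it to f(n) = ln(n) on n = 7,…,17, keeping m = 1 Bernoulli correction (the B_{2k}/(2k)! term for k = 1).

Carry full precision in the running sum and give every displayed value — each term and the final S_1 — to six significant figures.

The integral term ∫_7^17 ln(x) dx = 24.5433.
½[f(7) + f(17)] = ½[1.94591 + 2.83321] = 2.38956.
Integral + boundary = 26.9328.
Order-1 term: 1/12 · (0.0588235 − 0.142857) = -0.00700280.

S_1 ≈ 26.9258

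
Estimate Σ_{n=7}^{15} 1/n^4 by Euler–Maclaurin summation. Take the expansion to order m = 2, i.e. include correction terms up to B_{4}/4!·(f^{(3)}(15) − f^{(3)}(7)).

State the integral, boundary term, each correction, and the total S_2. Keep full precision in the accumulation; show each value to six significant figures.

S_2 ≈ 0.00111037

Integral: ∫_7^15 1/x^4 dx = 0.000873052.
½[f(7) + f(15)] = ½[0.000416493 + 1.97531e-05] = 0.000218123.
Running total after boundary: 0.00109117.
k=1: B_{2}/(2)! × [f^{(1)}(15) − f^{(1)}(7)] = 1/12 × (-5.26749e-06 − (-0.000237996)) = 1.93940e-05.
Running total after k=1: 0.00111057.
k=2: B_{4}/(4)! × [f^{(3)}(15) − f^{(3)}(7)] = −1/720 × (-7.02332e-07 − (-0.000145712)) = -2.01402e-07.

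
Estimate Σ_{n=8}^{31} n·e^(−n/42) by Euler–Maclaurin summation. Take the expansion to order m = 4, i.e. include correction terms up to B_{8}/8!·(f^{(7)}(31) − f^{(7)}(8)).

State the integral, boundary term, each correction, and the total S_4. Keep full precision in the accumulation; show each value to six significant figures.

The integral term ∫_8^31 x·e^(−x/42) dx = 270.167.
Endpoint term: (f(8) + f(31))/2 = (6.61252 + 14.8187)/2 = 10.7156.
So far: 280.883.
Order-1 term: 1/12 · (0.125197 − 0.669124) = -0.0453273.
Partial sum through k=1: 280.837.
Order-2 term: −1/720 · (0.000612950 − 0.00131647) = 9.77113e-07.
Partial sum through k=2: 280.837.
Order-3 term: 1/30240 · (6.54720e-07 − 1.27756e-06) = -2.05966e-11.
Partial sum through k=3: 280.837.
Order-4 term: −1/1209600 · (5.45331e-10 − 1.02541e-09) = 3.96892e-16.

S_4 ≈ 280.837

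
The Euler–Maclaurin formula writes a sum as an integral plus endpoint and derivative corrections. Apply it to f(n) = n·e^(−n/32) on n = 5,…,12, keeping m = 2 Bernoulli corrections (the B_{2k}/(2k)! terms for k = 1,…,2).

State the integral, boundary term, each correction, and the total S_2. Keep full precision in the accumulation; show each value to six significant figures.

∫_5^12 x·e^(−x/32) dx evaluates to 45.0256.
½[f(5) + f(12)] = ½[4.27673 + 8.24747] = 6.26210.
Running total after boundary: 51.2877.
Correction k=1: B_{2}/2! · (f^{(1)}(12) − f^{(1)}(5)) = 1/12 · (0.429556 − 0.721698) = -0.0243452.
Running total after k=1: 51.2633.
Correction k=2: B_{4}/4! · (f^{(3)}(12) − f^{(3)}(5)) = −1/720 · (0.00176185 − 0.00237538) = 8.52124e-07.

S_2 ≈ 51.2633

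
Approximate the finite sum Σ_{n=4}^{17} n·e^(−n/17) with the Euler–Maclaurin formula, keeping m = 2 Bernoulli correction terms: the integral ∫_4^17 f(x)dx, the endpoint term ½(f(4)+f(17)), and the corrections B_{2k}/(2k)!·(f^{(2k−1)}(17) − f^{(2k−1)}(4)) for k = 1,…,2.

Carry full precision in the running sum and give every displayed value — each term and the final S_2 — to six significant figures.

Integral: ∫_4^17 x·e^(−x/17) dx = 69.5165.
Endpoint term: (f(4) + f(17))/2 = (3.16135 + 6.25395)/2 = 4.70765.
So far: 74.2241.
Correction k=1: B_{2}/2! · (f^{(1)}(17) − f^{(1)}(4)) = 1/12 · (0.00000 − 0.604376) = -0.0503647.
Running total after k=1: 74.1738.
Correction k=2: B_{4}/4! · (f^{(3)}(17) − f^{(3)}(4)) = −1/720 · (0.00254588 − 0.00756074) = 6.96508e-06.

S_2 ≈ 74.1738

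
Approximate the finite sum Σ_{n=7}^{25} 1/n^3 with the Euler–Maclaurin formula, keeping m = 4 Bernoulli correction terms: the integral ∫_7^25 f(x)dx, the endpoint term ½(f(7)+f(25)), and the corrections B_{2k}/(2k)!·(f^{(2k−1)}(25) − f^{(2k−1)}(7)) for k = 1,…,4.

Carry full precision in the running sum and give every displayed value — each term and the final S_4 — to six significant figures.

S_4 ≈ 0.0109966

Integral: ∫_7^25 1/x^3 dx = 0.00940408.
Boundary: ½(f(7) + f(25)) = ½(0.00291545 + 6.40000e-05) = 0.00148973.
Integral + boundary = 0.0108938.
k=1: B_{2}/(2)! × [f^{(1)}(25) − f^{(1)}(7)] = 1/12 × (-7.68000e-06 − (-0.00124948)) = 0.000103483.
After k=1: 0.0109973.
k=2: B_{4}/(4)! × [f^{(3)}(25) − f^{(3)}(7)] = −1/720 × (-2.45760e-07 − (-0.000509992)) = -7.07980e-07.
After k=2: 0.0109966.
k=3: B_{6}/(6)! × [f^{(5)}(25) − f^{(5)}(7)] = 1/30240 × (-1.65151e-08 − (-0.000437136)) = 1.44550e-08.
After k=3: 0.0109966.
k=4: B_{8}/(8)! × [f^{(7)}(25) − f^{(7)}(7)] = −1/1209600 × (-1.90254e-09 − (-0.000642322)) = -5.31018e-10.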